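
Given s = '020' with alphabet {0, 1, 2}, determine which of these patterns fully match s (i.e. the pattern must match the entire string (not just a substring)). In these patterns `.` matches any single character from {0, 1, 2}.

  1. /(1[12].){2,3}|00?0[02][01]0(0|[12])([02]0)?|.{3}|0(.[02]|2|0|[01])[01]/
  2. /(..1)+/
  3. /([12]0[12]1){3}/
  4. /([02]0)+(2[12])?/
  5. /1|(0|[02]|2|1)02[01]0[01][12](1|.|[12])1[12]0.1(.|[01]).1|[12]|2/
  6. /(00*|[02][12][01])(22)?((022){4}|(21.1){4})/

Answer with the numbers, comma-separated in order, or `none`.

1

1 → match
2 → no match — must end with '1'
3 → no match — must end with '1'
4 → no match
5 → no match
6 → no match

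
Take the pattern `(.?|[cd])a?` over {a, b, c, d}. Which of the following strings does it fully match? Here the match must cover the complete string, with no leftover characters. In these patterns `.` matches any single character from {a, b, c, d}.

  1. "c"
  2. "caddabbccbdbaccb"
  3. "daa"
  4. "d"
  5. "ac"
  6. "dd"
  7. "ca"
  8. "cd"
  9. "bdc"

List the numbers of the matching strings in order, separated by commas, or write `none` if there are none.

1 → match
2 → no match
3 → no match
4 → match
5 → no match
6 → no match
7 → match
8 → no match
9 → no match

1, 4, 7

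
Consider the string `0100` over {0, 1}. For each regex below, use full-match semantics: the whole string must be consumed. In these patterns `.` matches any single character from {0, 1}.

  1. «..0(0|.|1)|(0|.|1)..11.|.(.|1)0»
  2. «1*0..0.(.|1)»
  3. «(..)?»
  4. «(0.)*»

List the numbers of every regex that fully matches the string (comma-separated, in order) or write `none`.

1, 4

1 → match
2 → no match
3 → no match
4 → match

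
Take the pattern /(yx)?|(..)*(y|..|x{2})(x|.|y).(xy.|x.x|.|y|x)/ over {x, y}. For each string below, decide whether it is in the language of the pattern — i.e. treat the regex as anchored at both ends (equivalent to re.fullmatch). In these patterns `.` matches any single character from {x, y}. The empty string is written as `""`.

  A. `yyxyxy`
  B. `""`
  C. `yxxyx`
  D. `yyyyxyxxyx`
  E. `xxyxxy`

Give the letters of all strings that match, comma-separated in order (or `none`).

B, C, E

A → no match
B → match
C → match
D → no match
E → match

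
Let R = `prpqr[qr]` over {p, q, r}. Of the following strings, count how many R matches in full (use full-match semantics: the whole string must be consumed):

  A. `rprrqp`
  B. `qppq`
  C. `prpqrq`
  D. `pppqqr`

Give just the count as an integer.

A → no match — must start with `prpqr`
B → no match — must start with `prpqr`
C → match
D → no match — must start with `prpqr`
Total matched: 1

1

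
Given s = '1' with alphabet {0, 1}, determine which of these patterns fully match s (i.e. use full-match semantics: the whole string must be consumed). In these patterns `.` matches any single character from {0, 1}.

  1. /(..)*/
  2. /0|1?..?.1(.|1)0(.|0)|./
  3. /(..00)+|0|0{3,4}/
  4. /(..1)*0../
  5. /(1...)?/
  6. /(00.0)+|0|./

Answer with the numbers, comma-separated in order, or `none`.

1 → no match
2 → match
3 → no match
4 → no match
5 → no match
6 → match

2, 6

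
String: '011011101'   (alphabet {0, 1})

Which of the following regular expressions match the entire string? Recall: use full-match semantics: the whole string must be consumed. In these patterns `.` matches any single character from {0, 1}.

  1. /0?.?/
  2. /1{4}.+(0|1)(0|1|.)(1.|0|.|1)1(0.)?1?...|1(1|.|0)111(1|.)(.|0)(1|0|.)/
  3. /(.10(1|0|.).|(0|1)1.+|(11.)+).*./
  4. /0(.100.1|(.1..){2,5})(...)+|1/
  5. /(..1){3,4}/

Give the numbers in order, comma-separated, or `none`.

1 → no match
2 → no match — must start with '1'
3 → match
4 → no match
5 → match

3, 5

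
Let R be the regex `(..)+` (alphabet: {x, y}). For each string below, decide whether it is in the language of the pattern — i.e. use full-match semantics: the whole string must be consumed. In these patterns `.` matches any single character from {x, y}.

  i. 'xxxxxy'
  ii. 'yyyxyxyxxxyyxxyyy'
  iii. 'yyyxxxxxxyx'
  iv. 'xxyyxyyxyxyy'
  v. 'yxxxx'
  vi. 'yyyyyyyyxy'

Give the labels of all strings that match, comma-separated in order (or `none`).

i, iv, vi

i → match
ii → no match
iii → no match
iv → match
v → no match
vi → match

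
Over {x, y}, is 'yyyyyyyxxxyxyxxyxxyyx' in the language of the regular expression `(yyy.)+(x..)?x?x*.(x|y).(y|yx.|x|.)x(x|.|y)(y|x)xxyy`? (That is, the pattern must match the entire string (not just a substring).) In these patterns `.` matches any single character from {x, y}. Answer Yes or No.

Every match must end with 'xxyy', but 'yyyyyyyxxxyxyxxyxxyyx' does not.

No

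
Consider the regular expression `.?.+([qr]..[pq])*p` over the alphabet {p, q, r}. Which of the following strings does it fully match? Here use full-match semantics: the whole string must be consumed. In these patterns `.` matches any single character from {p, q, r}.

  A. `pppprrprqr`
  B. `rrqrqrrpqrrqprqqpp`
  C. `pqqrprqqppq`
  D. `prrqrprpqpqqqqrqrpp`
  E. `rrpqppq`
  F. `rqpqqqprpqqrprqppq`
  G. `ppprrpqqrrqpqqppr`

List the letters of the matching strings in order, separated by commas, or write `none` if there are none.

B, D

A → no match — must end with `p`
B → match
C → no match — must end with `p`
D → match
E → no match — must end with `p`
F → no match — must end with `p`
G → no match — must end with `p`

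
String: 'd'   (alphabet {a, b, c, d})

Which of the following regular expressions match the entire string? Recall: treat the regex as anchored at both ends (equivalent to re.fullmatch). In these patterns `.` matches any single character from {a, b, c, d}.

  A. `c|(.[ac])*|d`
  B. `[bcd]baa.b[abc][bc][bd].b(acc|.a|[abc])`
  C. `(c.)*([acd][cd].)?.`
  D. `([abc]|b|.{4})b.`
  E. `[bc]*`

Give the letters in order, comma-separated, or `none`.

A → match
B → no match
C → match
D → no match
E → no match

A, C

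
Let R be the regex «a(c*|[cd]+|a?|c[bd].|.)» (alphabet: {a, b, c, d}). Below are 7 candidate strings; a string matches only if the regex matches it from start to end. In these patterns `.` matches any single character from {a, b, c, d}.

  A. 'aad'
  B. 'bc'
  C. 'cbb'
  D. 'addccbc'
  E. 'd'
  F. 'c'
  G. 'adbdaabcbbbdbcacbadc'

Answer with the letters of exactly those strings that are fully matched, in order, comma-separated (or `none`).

none

A. 'aad' → no match
B. 'bc' → no match — must start with 'a'
C. 'cbb' → no match — must start with 'a'
D. 'addccbc' → no match
E. 'd' → no match — must start with 'a'
F. 'c' → no match — must start with 'a'
G → no match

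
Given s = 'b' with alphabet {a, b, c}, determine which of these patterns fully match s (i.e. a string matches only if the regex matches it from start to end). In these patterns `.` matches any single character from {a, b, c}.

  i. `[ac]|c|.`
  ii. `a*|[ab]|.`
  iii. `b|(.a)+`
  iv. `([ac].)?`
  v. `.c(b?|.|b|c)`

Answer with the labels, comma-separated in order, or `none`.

i, ii, iii

i → match
ii → match
iii → match
iv → no match
v → no match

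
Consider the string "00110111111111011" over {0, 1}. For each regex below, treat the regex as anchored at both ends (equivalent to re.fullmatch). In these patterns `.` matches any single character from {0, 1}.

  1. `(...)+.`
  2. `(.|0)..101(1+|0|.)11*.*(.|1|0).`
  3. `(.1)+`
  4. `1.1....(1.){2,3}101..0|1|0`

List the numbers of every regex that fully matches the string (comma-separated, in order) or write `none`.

2

1 → no match
2 → match
3 → no match
4 → no match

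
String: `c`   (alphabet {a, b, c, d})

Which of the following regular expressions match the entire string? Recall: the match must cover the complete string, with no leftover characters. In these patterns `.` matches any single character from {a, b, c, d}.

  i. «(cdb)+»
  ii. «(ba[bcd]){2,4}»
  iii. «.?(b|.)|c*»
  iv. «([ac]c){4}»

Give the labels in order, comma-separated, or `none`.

i → no match — must start with `cdb`
ii → no match — must start with `ba`
iii → match
iv → no match

iii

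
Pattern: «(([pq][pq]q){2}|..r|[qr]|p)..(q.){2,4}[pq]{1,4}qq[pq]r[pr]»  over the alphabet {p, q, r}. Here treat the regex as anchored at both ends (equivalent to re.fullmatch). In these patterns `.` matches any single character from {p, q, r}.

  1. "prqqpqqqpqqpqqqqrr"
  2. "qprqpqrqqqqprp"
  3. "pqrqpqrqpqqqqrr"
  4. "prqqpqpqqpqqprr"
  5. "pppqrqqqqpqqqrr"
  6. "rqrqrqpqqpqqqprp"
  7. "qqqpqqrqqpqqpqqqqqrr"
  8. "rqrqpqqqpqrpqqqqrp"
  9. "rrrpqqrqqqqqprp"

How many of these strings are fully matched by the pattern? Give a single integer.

9

1 → match
2 → match
3 → match
4 → match
5 → match
6 → match
7 → match
8 → match
9 → match
Total matched: 9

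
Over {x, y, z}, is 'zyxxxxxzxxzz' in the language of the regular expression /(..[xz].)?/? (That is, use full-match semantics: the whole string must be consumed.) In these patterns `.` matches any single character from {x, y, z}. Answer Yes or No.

No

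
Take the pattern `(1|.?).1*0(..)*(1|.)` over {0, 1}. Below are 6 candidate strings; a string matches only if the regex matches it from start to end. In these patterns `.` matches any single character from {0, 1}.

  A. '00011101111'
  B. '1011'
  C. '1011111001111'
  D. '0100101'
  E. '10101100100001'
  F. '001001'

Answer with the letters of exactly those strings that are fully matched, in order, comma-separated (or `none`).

A, C

A → match
B → no match
C → match
D → no match
E → no match
F → no match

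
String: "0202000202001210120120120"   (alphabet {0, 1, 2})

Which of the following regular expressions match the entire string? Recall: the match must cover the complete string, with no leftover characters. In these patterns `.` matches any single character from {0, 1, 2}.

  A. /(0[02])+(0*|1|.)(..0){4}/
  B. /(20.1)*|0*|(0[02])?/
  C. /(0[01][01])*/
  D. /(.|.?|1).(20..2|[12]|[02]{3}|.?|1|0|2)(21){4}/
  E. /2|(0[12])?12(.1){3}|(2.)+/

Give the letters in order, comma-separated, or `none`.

A

A → match
B → no match
C → no match
D → no match — must end with "21"
E → no match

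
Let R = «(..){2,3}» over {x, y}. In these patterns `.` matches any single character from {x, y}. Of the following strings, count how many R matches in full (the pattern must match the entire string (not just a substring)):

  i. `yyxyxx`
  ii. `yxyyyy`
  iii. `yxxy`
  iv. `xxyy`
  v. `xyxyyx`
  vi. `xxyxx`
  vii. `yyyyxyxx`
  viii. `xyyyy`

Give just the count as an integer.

i → match
ii → match
iii → match
iv → match
v → match
vi → no match
vii → no match
viii → no match
Total matched: 5

5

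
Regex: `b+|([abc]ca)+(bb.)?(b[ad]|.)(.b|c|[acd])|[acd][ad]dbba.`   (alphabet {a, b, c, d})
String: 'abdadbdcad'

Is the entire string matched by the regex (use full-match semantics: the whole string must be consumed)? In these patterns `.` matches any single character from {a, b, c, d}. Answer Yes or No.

No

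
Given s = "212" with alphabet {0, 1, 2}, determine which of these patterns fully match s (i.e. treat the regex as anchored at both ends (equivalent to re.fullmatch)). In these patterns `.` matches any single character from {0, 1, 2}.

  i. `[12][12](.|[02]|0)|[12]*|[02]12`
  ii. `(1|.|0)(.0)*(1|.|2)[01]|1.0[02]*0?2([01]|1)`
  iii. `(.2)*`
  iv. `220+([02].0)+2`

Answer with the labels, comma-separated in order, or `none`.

i → match
ii → no match
iii → no match
iv → no match — must start with "220"

i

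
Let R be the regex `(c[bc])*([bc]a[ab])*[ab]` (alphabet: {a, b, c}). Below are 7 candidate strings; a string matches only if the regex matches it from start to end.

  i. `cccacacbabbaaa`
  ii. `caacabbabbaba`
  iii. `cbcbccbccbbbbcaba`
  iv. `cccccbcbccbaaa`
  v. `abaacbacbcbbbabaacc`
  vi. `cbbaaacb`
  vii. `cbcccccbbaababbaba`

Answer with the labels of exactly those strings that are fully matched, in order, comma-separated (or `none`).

i → no match
ii → match
iii → no match
iv → match
v → no match
vi → no match
vii → match

ii, iv, vii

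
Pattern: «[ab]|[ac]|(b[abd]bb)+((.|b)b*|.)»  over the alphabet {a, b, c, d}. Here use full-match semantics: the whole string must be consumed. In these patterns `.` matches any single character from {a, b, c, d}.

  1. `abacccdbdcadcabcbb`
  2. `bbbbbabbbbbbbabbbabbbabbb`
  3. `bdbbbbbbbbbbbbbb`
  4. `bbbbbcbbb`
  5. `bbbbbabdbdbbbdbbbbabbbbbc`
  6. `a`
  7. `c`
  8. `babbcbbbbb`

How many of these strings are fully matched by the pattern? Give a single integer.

5

1 → no match
2 → match
3 → match
4 → no match
5 → no match
6 → match
7 → match
8 → match
Total matched: 5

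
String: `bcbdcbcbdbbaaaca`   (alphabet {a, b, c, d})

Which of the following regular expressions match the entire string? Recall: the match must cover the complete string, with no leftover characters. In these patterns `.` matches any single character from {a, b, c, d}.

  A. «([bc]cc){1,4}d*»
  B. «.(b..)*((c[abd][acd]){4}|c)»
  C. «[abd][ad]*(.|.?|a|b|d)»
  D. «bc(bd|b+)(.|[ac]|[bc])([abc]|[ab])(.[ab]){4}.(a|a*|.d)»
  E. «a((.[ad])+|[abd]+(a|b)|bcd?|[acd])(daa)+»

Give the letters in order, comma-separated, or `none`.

D

A → no match
B → no match
C → no match
D → match
E → no match — must start with `a`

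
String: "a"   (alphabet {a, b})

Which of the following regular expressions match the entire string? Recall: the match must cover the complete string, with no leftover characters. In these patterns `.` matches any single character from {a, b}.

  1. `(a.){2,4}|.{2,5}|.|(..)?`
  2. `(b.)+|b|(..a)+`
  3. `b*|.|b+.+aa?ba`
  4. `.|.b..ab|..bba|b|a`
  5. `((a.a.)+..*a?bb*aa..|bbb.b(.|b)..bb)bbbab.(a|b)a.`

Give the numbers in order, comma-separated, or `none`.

1 → match
2 → no match
3 → match
4 → match
5 → no match

1, 3, 4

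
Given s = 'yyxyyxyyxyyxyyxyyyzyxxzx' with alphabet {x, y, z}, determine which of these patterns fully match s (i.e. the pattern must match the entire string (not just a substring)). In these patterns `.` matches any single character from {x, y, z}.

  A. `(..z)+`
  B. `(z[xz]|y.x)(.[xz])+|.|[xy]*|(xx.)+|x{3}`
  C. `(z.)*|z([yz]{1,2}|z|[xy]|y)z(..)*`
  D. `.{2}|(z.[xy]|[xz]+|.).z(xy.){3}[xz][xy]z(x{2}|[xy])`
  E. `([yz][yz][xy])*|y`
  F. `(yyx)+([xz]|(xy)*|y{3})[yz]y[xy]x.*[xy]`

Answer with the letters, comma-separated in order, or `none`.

A → no match — must end with 'z'
B → no match
C → no match
D → no match
E → no match
F → match

F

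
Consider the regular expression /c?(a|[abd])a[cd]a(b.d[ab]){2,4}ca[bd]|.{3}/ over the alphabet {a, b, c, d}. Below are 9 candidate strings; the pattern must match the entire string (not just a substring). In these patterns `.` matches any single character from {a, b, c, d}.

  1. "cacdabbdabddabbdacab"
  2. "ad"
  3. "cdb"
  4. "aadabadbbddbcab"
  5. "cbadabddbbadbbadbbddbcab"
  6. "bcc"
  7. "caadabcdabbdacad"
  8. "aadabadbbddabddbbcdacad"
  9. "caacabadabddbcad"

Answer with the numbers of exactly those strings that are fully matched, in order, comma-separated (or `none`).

1 → no match
2 → no match
3 → match
4 → match
5 → match
6 → match
7 → match
8 → match
9 → match

3, 4, 5, 6, 7, 8, 9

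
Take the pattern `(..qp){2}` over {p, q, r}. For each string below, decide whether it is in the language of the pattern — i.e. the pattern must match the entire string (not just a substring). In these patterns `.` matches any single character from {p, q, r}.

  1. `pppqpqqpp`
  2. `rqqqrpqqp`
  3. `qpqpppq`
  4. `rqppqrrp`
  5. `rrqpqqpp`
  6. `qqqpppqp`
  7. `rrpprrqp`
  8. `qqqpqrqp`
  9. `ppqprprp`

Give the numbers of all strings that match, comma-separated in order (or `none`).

6, 8

1 → no match — must end with `qp`
2 → no match
3 → no match — must end with `qp`
4 → no match — must end with `qp`
5 → no match — must end with `qp`
6 → match
7 → no match
8 → match
9 → no match — must end with `qp`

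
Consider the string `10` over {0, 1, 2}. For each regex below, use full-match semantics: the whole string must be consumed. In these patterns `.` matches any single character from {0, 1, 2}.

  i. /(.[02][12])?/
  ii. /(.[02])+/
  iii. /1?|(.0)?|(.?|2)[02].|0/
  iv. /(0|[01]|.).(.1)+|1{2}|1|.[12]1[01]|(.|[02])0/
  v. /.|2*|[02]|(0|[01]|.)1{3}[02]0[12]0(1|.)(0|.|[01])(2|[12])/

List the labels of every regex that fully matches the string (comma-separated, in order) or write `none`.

ii, iii, iv

i → no match
ii → match
iii → match
iv → match
v → no match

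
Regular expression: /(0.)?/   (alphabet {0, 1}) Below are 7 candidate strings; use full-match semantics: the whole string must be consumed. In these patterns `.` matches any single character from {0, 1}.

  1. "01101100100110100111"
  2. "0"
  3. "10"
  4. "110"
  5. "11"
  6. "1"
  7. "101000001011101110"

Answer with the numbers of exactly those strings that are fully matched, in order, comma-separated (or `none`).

none

1 → no match
2 → no match
3 → no match
4 → no match
5 → no match
6 → no match
7 → no match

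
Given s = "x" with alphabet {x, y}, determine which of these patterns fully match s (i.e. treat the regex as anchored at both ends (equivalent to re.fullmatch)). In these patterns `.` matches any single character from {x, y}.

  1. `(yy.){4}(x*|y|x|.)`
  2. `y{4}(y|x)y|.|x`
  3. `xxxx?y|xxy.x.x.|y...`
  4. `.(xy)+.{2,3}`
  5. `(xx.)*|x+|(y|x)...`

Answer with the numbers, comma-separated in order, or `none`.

1 → no match — must start with "yy"
2 → match
3 → no match
4 → no match
5 → match

2, 5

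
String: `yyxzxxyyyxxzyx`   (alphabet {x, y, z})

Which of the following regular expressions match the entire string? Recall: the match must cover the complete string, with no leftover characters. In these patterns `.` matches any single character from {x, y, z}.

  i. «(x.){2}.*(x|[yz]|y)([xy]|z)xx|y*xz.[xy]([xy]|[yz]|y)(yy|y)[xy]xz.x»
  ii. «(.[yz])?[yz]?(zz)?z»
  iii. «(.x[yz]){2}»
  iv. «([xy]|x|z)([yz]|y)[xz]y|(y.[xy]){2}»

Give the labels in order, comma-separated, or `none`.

i

i → match
ii → no match — must end with `z`
iii → no match
iv → no match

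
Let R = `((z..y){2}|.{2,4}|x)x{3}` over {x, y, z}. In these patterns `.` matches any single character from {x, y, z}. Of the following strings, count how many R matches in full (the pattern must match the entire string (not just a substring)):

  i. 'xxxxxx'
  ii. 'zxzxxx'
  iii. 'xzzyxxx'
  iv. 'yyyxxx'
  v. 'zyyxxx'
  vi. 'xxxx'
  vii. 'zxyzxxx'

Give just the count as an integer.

7

i. 'xxxxxx' → match
ii. 'zxzxxx' → match
iii. 'xzzyxxx' → match
iv. 'yyyxxx' → match
v. 'zyyxxx' → match
vi. 'xxxx' → match
vii. 'zxyzxxx' → match
Total matched: 7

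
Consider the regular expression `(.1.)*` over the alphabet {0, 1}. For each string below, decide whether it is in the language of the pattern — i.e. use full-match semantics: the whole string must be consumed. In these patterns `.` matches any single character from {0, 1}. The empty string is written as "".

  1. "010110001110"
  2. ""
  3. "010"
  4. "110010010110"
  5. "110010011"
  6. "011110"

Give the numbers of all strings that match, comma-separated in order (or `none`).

2, 3, 4, 5, 6

1 → no match
2 → match
3 → match
4 → match
5 → match
6 → match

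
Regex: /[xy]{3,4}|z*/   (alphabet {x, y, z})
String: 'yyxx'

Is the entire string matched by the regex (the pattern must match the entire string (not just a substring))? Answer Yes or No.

Yes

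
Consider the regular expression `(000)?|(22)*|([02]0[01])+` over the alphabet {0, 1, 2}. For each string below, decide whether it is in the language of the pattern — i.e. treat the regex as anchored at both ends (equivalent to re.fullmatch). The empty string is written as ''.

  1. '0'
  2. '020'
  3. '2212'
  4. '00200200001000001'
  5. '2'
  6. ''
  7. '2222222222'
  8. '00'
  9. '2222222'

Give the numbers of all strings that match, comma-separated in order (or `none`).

1 → no match
2 → no match
3 → no match
4 → no match
5 → no match
6 → match
7 → match
8 → no match
9 → no match

6, 7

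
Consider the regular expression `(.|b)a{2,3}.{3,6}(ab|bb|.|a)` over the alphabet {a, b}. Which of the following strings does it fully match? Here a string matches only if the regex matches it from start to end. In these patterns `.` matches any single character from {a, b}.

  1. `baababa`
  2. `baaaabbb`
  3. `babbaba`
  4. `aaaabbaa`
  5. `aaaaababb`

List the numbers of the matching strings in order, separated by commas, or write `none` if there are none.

1 → match
2 → match
3 → no match
4 → match
5 → match

1, 2, 4, 5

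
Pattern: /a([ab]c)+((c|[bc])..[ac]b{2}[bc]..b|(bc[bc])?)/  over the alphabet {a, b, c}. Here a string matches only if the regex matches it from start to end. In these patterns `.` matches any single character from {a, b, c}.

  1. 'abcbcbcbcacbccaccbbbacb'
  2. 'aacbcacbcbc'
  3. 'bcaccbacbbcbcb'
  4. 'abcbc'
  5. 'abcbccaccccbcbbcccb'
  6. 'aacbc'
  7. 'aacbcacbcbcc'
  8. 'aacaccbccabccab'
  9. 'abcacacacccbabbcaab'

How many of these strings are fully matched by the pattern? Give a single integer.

1 → match
2. 'aacbcacbcbc' → match
3 → no match — must start with 'a'
4. 'abcbc' → match
5 → no match
6. 'aacbc' → match
7. 'aacbcacbcbcc' → match
8 → no match
9 → match
Total matched: 6

6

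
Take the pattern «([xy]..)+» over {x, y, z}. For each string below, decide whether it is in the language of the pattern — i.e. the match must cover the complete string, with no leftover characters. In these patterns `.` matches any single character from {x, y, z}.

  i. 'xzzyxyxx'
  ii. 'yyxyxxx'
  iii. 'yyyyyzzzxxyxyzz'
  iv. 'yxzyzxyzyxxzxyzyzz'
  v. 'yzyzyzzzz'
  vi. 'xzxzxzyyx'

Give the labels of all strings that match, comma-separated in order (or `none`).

iv

i → no match
ii → no match
iii → no match
iv → match
v → no match
vi → no match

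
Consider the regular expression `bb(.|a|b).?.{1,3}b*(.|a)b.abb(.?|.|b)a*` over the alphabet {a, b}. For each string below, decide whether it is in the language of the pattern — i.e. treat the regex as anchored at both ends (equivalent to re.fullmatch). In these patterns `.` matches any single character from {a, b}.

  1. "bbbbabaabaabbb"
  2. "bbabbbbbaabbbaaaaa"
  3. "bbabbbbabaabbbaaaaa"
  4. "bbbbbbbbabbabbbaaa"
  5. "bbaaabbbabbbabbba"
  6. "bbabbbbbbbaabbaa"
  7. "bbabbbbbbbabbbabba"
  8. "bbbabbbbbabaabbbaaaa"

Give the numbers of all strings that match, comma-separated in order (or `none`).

1, 2, 3, 4, 6, 8

1 → match
2 → match
3 → match
4 → match
5 → no match
6 → match
7 → no match
8 → match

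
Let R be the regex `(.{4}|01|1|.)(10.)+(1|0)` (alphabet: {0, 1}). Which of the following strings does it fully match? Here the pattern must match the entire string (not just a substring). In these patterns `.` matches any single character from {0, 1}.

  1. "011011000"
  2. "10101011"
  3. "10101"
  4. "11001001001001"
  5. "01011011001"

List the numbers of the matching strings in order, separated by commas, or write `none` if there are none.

1 → match
2 → match
3 → no match
4 → match
5 → match

1, 2, 4, 5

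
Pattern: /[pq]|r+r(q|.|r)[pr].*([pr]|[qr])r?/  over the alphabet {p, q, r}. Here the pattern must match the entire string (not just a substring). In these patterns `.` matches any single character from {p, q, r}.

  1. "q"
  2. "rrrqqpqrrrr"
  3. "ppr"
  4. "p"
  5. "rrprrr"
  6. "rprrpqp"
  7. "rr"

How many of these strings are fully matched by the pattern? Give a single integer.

1 → match
2 → no match
3 → no match
4 → match
5 → match
6 → no match
7 → no match
Total matched: 3

3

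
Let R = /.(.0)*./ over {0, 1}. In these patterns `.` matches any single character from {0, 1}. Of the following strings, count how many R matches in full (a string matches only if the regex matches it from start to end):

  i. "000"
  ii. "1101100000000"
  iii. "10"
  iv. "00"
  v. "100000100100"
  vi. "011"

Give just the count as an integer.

2

i → no match
ii → no match
iii → match
iv → match
v → no match
vi → no match
Total matched: 2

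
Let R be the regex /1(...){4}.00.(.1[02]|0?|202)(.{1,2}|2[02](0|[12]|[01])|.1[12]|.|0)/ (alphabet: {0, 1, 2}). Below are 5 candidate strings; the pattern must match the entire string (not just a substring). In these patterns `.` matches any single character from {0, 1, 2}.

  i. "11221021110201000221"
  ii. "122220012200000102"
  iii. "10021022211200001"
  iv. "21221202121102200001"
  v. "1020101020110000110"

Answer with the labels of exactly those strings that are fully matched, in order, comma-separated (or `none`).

i → match
ii → no match
iii → no match
iv → no match — must start with "1"
v → match

i, v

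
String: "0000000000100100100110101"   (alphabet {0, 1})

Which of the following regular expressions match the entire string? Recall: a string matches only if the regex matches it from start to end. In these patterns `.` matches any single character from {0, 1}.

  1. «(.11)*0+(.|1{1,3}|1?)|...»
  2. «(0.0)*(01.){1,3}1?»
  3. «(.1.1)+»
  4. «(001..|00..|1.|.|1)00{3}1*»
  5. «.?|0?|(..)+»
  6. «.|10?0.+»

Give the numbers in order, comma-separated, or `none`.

2

1 → no match
2 → match
3 → no match
4 → no match
5 → no match
6 → no match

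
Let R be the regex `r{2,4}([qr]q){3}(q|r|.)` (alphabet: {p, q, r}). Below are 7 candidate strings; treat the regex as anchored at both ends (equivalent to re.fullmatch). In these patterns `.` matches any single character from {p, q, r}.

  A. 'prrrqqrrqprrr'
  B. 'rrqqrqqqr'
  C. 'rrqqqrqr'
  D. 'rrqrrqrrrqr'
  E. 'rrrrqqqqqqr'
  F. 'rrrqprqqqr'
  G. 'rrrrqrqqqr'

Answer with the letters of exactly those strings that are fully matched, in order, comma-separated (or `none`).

A → no match — must start with 'r'
B. 'rrqqrqqqr' → match
C. 'rrqqqrqr' → no match
D. 'rrqrrqrrrqr' → no match
E. 'rrrrqqqqqqr' → match
F. 'rrrqprqqqr' → no match
G. 'rrrrqrqqqr' → match

B, E, G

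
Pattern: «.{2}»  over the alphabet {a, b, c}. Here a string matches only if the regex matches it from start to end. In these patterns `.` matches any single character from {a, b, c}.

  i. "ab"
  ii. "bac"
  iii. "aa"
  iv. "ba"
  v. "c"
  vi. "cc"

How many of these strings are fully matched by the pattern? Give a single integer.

i → match
ii → no match
iii → match
iv → match
v → no match
vi → match
Total matched: 4

4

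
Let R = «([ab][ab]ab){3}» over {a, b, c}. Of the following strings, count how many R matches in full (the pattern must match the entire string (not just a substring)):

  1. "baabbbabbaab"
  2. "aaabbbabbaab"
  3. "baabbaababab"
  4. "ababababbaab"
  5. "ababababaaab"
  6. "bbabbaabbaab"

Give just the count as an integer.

1 → match
2 → match
3 → match
4 → match
5 → match
6 → match
Total matched: 6

6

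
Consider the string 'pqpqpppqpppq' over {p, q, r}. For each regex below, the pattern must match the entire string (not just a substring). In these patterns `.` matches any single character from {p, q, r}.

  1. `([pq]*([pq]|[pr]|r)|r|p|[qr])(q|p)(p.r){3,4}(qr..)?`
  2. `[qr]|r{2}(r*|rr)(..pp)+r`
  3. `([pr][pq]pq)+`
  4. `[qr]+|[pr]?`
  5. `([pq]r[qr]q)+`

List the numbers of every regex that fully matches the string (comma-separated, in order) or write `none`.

1 → no match
2 → no match
3 → match
4 → no match
5 → no match

3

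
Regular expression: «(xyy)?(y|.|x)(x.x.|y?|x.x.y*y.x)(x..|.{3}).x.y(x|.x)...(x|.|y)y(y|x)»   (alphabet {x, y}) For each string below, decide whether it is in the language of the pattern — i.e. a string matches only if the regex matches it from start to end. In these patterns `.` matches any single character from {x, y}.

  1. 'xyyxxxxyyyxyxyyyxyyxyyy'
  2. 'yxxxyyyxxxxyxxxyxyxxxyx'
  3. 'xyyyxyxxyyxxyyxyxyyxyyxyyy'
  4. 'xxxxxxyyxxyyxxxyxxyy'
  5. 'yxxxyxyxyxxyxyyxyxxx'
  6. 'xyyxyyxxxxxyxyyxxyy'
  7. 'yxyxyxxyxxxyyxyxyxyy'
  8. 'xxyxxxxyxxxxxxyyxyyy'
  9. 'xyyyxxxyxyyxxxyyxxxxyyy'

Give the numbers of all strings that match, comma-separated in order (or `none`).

1 → match
2 → match
3 → match
4 → match
5 → no match
6 → match
7 → match
8 → no match
9 → match

1, 2, 3, 4, 6, 7, 9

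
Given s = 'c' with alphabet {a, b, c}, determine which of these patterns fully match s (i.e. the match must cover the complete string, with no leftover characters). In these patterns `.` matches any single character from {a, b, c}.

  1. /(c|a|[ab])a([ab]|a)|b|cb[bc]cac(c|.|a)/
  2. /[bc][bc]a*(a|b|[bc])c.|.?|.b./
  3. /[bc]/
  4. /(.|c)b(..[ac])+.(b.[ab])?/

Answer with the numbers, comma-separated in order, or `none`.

1 → no match
2 → match
3 → match
4 → no match

2, 3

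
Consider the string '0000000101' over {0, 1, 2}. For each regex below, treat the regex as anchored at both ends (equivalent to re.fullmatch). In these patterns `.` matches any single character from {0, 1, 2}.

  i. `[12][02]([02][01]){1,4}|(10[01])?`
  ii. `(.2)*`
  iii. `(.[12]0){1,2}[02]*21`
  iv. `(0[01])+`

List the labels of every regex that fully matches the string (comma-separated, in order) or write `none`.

iv

i → no match
ii → no match
iii → no match — must end with '21'
iv → match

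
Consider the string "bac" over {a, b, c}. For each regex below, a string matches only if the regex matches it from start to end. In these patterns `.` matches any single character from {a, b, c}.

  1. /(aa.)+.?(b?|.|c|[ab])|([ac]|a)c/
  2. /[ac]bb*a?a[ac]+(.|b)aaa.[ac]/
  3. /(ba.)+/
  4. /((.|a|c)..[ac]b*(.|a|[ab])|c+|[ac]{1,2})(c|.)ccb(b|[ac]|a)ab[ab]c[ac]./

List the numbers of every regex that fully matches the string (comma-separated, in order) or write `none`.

3

1 → no match
2 → no match
3 → match
4 → no match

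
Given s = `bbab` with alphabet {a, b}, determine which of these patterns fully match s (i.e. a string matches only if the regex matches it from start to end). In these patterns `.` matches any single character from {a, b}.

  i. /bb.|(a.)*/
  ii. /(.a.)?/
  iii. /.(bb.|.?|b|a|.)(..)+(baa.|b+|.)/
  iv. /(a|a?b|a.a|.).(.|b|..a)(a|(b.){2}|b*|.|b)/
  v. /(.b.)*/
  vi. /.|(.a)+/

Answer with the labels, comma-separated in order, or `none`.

i → no match
ii → no match
iii → match
iv → match
v → no match
vi → no match

iii, iv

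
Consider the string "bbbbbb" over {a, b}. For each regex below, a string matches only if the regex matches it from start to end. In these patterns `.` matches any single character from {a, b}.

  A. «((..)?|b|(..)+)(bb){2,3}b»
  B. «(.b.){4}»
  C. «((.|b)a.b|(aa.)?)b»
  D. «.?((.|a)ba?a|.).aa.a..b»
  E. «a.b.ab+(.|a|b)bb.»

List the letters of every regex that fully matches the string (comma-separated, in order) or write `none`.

A

A → match
B → no match
C → no match
D → no match
E → no match — must start with "a"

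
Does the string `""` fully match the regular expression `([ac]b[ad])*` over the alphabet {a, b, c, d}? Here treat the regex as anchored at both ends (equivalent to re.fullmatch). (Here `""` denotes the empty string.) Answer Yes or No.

Yes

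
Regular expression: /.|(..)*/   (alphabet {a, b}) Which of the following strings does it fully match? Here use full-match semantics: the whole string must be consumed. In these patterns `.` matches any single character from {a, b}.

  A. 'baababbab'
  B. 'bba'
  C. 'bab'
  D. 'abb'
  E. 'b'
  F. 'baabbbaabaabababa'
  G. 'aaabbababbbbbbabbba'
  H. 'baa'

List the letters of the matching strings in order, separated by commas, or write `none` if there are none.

A. 'baababbab' → no match
B. 'bba' → no match
C. 'bab' → no match
D. 'abb' → no match
E. 'b' → match
F → no match
G → no match
H. 'baa' → no match

E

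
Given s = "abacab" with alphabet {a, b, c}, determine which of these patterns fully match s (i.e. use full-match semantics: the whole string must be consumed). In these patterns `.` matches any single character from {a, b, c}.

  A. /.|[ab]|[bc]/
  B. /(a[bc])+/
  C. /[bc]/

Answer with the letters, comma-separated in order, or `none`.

B

A → no match
B → match
C → no match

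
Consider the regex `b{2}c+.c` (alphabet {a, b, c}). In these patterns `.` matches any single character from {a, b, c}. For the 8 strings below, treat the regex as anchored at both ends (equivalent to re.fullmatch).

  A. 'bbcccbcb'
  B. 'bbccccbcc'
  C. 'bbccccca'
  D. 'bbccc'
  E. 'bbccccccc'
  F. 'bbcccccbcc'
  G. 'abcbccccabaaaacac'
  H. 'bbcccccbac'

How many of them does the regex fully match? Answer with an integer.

2

A → no match — must end with 'c'
B → no match
C → no match — must end with 'c'
D → match
E → match
F → no match
G → no match — must start with 'b'
H → no match
Total matched: 2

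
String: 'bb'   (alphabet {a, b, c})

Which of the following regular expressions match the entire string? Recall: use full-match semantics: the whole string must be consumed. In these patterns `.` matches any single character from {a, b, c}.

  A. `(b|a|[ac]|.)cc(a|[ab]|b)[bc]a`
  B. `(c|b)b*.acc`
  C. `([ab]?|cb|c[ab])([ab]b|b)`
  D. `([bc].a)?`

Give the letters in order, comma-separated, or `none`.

C

A → no match — must end with 'a'
B → no match — must end with 'acc'
C → match
D → no match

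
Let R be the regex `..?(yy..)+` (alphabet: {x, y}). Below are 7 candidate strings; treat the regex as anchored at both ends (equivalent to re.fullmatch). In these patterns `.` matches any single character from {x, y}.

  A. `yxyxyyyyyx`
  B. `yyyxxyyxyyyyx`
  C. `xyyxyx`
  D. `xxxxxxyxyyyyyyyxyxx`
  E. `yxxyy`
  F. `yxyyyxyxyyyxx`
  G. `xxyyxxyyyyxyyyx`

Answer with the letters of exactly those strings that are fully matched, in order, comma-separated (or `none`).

A. `yxyxyyyyyx` → no match
B → match
C. `xyyxyx` → no match
D → no match
E. `yxxyy` → no match
F → no match
G → no match

B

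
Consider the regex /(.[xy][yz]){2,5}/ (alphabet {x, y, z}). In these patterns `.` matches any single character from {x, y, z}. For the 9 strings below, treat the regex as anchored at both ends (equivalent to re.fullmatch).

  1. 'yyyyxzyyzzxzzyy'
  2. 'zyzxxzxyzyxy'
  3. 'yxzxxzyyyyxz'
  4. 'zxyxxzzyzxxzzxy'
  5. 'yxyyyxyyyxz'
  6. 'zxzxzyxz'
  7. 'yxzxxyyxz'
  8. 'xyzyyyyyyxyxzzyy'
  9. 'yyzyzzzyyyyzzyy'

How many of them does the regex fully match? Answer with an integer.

1 → match
2. 'zyzxxzxyzyxy' → match
3. 'yxzxxzyyyyxz' → match
4 → match
5. 'yxyyyxyyyxz' → no match
6. 'zxzxzyxz' → no match
7. 'yxzxxyyxz' → match
8 → no match
9 → no match
Total matched: 5

5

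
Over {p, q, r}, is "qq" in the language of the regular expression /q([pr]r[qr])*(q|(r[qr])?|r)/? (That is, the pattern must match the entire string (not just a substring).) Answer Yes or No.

Yes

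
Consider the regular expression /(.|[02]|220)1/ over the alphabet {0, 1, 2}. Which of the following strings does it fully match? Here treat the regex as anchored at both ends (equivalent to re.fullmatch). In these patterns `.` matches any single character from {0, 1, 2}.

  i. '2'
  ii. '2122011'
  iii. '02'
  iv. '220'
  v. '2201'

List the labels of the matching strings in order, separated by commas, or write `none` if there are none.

i → no match — must end with '1'
ii → no match
iii → no match — must end with '1'
iv → no match — must end with '1'
v → match

v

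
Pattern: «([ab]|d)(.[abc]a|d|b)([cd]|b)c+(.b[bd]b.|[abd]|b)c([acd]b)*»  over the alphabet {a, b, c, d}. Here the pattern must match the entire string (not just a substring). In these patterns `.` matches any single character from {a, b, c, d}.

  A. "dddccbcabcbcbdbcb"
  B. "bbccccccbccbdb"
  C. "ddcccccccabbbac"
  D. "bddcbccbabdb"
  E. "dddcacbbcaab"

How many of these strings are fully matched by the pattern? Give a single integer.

A → match
B → match
C → match
D → match
E → no match
Total matched: 4

4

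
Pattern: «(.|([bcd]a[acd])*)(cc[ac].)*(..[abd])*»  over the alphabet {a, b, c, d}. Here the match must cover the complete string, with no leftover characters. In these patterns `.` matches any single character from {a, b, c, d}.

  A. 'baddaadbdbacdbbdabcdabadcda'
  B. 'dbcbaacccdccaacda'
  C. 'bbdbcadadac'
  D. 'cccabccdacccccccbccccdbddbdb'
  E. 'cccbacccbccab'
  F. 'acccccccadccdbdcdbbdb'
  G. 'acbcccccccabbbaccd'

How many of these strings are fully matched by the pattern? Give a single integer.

A → no match
B → no match
C → no match
D → no match
E → no match
F → no match
G → no match
Total matched: 0

0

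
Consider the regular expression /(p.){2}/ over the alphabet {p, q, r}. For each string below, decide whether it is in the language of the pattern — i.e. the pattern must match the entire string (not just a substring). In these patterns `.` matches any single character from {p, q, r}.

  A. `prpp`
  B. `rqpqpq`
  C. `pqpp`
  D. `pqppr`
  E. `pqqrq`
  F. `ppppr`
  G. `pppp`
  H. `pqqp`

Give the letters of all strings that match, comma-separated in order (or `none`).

A, C, G

A. `prpp` → match
B. `rqpqpq` → no match — must start with `p`
C. `pqpp` → match
D. `pqppr` → no match
E. `pqqrq` → no match
F. `ppppr` → no match
G. `pppp` → match
H. `pqqp` → no match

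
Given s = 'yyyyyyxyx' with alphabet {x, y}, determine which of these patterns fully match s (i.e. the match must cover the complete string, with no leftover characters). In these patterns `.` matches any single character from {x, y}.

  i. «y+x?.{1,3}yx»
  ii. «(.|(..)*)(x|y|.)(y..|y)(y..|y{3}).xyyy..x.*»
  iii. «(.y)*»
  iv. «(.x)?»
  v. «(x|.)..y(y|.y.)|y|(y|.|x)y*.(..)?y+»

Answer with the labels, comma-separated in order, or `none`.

i

i → match
ii → no match
iii → no match
iv → no match
v → no match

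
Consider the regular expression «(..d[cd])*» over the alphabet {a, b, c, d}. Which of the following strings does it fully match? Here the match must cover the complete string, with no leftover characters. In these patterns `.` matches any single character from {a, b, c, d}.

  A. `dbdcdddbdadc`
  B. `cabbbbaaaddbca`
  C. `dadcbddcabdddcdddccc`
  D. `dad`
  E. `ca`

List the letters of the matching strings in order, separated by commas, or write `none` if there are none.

A → no match
B → no match
C → no match
D → no match
E → no match

none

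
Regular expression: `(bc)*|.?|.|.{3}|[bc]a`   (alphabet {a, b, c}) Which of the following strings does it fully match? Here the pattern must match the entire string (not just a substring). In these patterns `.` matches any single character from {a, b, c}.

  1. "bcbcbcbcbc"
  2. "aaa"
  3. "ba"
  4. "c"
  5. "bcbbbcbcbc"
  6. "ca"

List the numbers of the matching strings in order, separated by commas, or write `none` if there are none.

1 → match
2 → match
3 → match
4 → match
5 → no match
6 → match

1, 2, 3, 4, 6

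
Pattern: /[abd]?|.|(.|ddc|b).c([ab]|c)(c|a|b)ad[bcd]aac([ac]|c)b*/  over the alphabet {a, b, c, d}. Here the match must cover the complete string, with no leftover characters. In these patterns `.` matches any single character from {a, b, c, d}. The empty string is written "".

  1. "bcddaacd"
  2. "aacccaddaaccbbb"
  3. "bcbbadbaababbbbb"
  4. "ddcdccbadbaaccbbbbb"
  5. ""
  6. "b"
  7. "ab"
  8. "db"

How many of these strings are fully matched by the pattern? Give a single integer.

1 → no match
2 → match
3 → no match
4 → match
5 → match
6 → match
7 → no match
8 → no match
Total matched: 4

4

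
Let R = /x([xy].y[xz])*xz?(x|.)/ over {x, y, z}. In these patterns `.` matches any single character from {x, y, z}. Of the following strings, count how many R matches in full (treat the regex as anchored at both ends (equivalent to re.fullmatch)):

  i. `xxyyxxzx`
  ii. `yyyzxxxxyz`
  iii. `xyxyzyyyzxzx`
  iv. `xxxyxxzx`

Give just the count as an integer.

3

i → match
ii → no match — must start with `x`
iii → match
iv → match
Total matched: 3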